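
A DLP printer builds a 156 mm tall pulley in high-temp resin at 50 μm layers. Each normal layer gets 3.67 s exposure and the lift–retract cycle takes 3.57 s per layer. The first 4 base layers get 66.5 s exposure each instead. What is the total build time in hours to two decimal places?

Number of layers: 156 / 0.05 → 3120 (rounded up).
Burn-in layers = 4 × (66.5 + 3.57) = 280.28 s.
Normal layers = 3116 × (3.67 + 3.57), so 22559.84 s.
Sum: 280.28 + 22559.84 = 22840.12 s → 6.34 hours.

6.34 hours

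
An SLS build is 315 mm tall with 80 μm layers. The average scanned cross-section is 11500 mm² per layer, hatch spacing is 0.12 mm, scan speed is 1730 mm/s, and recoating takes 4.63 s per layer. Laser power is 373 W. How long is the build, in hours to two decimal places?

65.66 hours

Layer count = ceil(315 / 0.08) = 3938.
Hatch length per layer = 11500 / 0.12, so 95833.3 mm.
Laser time per layer = 95833.3 / 1730 = 55.395 s.
Time per layer: 55.395 + 4.63 → 60.025 s.
Build time = 3938 × 60.025 = 236378.45 s = 65.66 hours.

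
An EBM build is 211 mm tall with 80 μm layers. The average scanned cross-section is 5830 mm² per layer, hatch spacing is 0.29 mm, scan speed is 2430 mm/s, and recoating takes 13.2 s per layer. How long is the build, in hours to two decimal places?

Layer count = ceil(211 / 0.08) = 2638.
Per-layer scan distance = 5830 / 0.29 = 20103.4 mm.
Scan time per layer = 20103.4 / 2430, so 8.273 s.
Layer cycle = 8.273 + 13.2, so 21.473 s.
2638 layers × 21.473 s/layer = 56645.774 s, i.e. 15.73 hours.

15.73 hours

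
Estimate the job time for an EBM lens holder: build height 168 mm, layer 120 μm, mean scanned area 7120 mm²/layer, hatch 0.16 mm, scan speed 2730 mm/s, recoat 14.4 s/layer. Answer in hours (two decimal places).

Layer count = ceil(168 / 0.12) = 1400.
Scan path per layer: 7120 / 0.16 → 44500 mm.
Beam time per layer = 44500 / 2730, so 16.3004 s.
Layer cycle: 16.3004 + 14.4 → 30.7004 s.
Total: 1400 × 30.7004 s = 42980.56 s → 11.94 hours.

11.94 hours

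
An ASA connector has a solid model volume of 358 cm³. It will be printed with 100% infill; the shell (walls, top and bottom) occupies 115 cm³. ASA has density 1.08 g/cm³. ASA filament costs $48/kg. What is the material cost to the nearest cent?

$18.56

Volume inside the shell: 358 − 115 → 243 cm³.
Deposited infill = 1.00 × 243, so 243 cm³.
Deposited volume = 115 + 243, so 358 cm³.
Mass = 358 × 1.08, so 386.64 g.
At $48/kg: 386.64/1000 × 48 = $18.56.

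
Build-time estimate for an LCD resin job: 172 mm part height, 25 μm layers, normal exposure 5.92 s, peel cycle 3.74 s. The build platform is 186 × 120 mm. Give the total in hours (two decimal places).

Layers = ⌈172/0.025⌉ = 6880.
Per-layer time: 5.92 + 3.74 → 9.66 s.
Total = 6880 × 9.66 = 66460.8 s = 18.46 hours.

18.46 hours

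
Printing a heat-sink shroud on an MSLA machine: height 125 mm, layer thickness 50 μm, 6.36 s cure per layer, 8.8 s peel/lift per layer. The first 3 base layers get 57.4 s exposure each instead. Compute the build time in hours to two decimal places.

Layers = ⌈125/0.05⌉ = 2500.
Burn-in layers = 3 × (57.4 + 8.8), so 198.6 s.
Normal layers = 2497 × (6.36 + 8.8) = 37854.52 s.
Total = 198.6 + 37854.52 = 38053.12 s = 10.57 hours.

10.57 hours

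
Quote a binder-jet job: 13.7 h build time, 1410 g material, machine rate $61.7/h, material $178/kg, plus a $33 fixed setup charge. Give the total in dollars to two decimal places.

$1129.27

Machine-time cost: 61.7 × 13.7 → $845.29.
Material cost = 178 × 1410/1000 = $250.98.
Total = 845.29 + 250.98 + 33 = $1129.27.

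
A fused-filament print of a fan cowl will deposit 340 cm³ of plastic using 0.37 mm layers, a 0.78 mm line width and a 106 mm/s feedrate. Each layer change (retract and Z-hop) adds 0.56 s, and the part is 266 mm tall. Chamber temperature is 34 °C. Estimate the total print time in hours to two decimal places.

3.20 hours

Extrusion cross-section = 0.37 × 0.78 = 0.2886 mm².
Total extruded path = 340000/0.2886 = 1178101.2 mm.
Extrusion time: 1178101.2 / 106 → 11114.2 s.
Layer count = ceil(266 / 0.37) = 719.
Z-hop total = 719 × 0.56, so 402.64 s.
Total = 11114.2 + 402.64 = 11516.84 s = 3.20 hours.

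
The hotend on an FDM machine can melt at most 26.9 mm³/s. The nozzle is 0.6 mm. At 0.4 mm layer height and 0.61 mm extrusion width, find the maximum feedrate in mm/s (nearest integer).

110 mm/s

A = 0.4 × 0.61, so 0.244 mm².
v_max = Q/A = 26.9/0.244 = 110.25 mm/s → 110 mm/s.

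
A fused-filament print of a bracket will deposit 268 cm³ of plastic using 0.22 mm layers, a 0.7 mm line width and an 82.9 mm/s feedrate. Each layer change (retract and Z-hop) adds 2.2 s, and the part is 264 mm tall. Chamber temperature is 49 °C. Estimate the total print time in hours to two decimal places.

6.56 hours

Line area: 0.22 × 0.7 → 0.154 mm².
Path length: 268000 mm³ / 0.154 mm² → 1740259.7 mm.
Extrusion time = 1740259.7 / 82.9, so 20992.3 s.
Number of layers: 264 / 0.22 → 1200 (rounded up).
Layer-change overhead = 1200 × 2.2 = 2640 s.
Total = 20992.3 + 2640 = 23632.3 s = 6.56 hours.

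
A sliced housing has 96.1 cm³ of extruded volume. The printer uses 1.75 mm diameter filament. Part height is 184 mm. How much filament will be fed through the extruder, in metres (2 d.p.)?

39.95 m

A = π r² = π × 0.875² = 2.4053 mm².
L = 96100 mm³ / 2.4053 mm² = 39953.44 mm, i.e. 39.95 m.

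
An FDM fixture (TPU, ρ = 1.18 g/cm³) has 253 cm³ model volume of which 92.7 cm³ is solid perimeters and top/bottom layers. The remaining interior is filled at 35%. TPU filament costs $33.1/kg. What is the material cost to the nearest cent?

Interior volume = 253 − 92.7 = 160.3 cm³.
Infill deposited: 0.35 × 160.3 → 56.105 cm³.
Total extruded = 92.7 + 56.105, so 148.805 cm³.
Mass = 148.805 × 1.18, so 175.5899 g.
At $33.1/kg: 175.5899/1000 × 33.1 = $5.81.

$5.81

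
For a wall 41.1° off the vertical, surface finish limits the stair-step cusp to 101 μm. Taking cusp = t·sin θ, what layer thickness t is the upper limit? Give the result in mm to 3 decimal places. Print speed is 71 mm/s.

Layer height = cusp / sin(41.1°) = 0.101 / 0.6574 = 0.154 mm.

0.154 mm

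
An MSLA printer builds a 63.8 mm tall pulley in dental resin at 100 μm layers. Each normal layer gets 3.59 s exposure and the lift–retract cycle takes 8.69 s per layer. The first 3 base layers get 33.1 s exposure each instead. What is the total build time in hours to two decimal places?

Number of layers: 63.8 / 0.1 → 638 (rounded up).
Burn-in layers = 3 × (33.1 + 8.69) = 125.37 s.
Normal layers = 635 × (3.59 + 8.69), so 7797.8 s.
Sum: 125.37 + 7797.8 = 7923.17 s → 2.20 hours.

2.20 hours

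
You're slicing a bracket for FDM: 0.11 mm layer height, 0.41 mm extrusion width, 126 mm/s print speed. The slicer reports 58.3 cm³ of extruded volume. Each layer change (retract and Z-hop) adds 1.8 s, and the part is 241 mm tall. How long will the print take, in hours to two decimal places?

Line area: 0.11 × 0.41 → 0.0451 mm².
Total extruded path = 58300/0.0451 = 1292682.9 mm.
Time extruding = 1292682.9 / 126, so 10259.4 s.
Layers = ⌈241/0.11⌉ = 2191.
Layer-change overhead: 2191 × 1.8 → 3943.8 s.
Total = 10259.4 + 3943.8 = 14203.2 s = 3.95 hours.

3.95 hours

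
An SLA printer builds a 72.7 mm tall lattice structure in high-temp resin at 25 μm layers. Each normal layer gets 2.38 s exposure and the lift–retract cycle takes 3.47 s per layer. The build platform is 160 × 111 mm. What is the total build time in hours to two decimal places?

4.73 hours

Number of layers: 72.7 / 0.025 → 2908 (rounded up).
Per-layer time = 2.38 + 3.47, so 5.85 s.
Build time: 2908 × 5.85 s = 17011.8 s, i.e. 4.73 hours.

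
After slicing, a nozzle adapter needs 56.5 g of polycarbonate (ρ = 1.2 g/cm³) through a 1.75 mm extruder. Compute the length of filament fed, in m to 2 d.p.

Volume = 56.5 g / 1.2 g·cm⁻³ = 47.0833 cm³ = 47083.3 mm³.
Filament cross-section = π × (1.75/2)² = 2.4053 mm².
Length = 47083.3 / 2.4053 = 19574.81 mm = 19.57 m.

19.57 m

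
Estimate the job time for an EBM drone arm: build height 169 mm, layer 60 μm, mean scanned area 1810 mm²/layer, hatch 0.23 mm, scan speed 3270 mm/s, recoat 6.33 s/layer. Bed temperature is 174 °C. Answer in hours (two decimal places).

Layer count = ceil(169 / 0.06) = 2817.
Per-layer scan distance = 1810 / 0.23, so 7869.6 mm.
Scan time per layer = 7869.6 / 3270, so 2.4066 s.
Layer cycle = 2.4066 + 6.33, so 8.7366 s.
Total: 2817 × 8.7366 s = 24611.0022 s → 6.84 hours.

6.84 hours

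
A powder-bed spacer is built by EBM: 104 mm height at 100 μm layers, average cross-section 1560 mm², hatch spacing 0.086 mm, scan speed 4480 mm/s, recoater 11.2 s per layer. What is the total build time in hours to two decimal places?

Layers = ⌈104/0.1⌉ = 1040.
Hatch length per layer = 1560 / 0.086, so 18139.5 mm.
Beam time per layer = 18139.5 / 4480 = 4.049 s.
Layer cycle = 4.049 + 11.2 = 15.249 s.
Total: 1040 × 15.249 s = 15858.96 s → 4.41 hours.

4.41 hours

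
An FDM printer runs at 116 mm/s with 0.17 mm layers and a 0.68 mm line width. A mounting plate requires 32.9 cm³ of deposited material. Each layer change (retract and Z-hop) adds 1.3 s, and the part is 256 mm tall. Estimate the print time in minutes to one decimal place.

73.5 minutes

Extrusion cross-section = 0.17 × 0.68 = 0.1156 mm².
Total extruded path = 32900/0.1156 = 284602.1 mm.
Print-move time = 284602.1 / 116 = 2453.5 s.
Number of layers: 256 / 0.17 → 1506 (rounded up).
Z-hop total: 1506 × 1.3 → 1957.8 s.
Altogether 2453.5 + 1957.8 = 4411.3 s, i.e. 73.5 minutes.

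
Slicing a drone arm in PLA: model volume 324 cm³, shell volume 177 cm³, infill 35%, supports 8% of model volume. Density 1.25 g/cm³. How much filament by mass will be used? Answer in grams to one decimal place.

318.0 g

Infill region: 324 − 177 → 147 cm³.
Infill volume: 0.35 × 147 → 51.45 cm³.
Support = 0.08 × 324 = 25.92 cm³.
Total printed volume = 177 + 51.45 + 25.92 = 254.37 cm³.
Mass = 254.37 × 1.25 = 317.9625 g.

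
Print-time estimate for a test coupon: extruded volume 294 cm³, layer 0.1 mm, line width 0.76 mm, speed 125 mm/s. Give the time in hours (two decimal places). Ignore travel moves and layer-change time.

Line area = 0.1 × 0.76, so 0.076 mm².
Path length: 294000 mm³ / 0.076 mm² → 3868421.1 mm.
Print-move time: 3868421.1 / 125 → 30947.4 s.
That's 30947.4 s → 8.60 hours.

8.60 hours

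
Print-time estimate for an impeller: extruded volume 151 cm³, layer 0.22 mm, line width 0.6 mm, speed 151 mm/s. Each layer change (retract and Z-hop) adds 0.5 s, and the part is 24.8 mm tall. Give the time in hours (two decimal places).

2.12 hours

Bead cross-section = 0.22 × 0.6 = 0.132 mm².
Toolpath length = 151 cm³ / 0.132 mm² = 151000 / 0.132 = 1143939.4 mm.
Extrusion time: 1143939.4 / 151 → 7575.8 s.
Number of layers: 24.8 / 0.22 → 113 (rounded up).
Non-print overhead = 113 × 0.5, so 56.5 s.
Total = 7575.8 + 56.5 = 7632.3 s = 2.12 hours.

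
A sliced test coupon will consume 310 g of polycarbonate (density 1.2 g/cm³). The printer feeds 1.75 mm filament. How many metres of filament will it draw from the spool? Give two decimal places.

107.40 m

Extruded volume: 310/1.2 = 258.3333 cm³ (258333.3 mm³).
Cross-section of 1.75 mm filament: π·(1.75/2)² = 2.4053 mm².
L = V/A = 258333.3/2.4053 = 107401.7 mm → 107.40 m.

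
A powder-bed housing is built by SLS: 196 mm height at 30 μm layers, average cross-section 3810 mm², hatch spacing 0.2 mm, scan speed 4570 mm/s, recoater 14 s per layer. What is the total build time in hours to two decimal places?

32.98 hours

Layer count = ceil(196 / 0.03) = 6534.
Per-layer scan distance = 3810 / 0.2, so 19050 mm.
Laser time per layer: 19050 / 4570 → 4.1685 s.
Time per layer = 4.1685 + 14, so 18.1685 s.
Build time = 6534 × 18.1685 = 118712.979 s = 32.98 hours.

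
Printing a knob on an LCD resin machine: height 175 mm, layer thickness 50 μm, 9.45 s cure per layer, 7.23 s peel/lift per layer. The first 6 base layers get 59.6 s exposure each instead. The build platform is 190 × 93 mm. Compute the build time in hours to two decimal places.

16.30 hours

Number of layers: 175 / 0.05 → 3500 (rounded up).
Burn-in layers = 6 × (59.6 + 7.23) = 400.98 s.
Regular layers = 3494 × (9.45 + 7.23) = 58279.92 s.
Sum: 400.98 + 58279.92 = 58680.9 s → 16.30 hours.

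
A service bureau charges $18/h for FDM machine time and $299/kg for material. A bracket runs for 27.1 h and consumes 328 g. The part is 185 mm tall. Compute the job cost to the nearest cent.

$585.87

Time charge = 18 × 27.1 = $487.80.
Material cost = 299 × 328/1000 = $98.072.
Total = 487.80 + 98.072 = 585.872 ≈ $585.87.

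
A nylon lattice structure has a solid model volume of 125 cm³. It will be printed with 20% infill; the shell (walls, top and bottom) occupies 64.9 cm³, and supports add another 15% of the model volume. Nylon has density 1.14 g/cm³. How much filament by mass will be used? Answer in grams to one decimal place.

109.1 g

Infill region = 125 − 64.9, so 60.1 cm³.
Infill deposited: 0.20 × 60.1 → 12.02 cm³.
Support = 0.15 × 125 = 18.75 cm³.
Total extruded = 64.9 + 12.02 + 18.75, so 95.67 cm³.
Mass: 95.67 × 1.14 → 109.0638 g.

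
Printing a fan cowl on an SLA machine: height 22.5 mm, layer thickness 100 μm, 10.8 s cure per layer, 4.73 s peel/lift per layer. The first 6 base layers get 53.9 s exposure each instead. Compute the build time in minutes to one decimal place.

Layers = ⌈22.5/0.1⌉ = 225.
Bottom layers = 6 × (53.9 + 4.73) = 351.78 s.
Remaining layers = 219 × (10.8 + 4.73), so 3401.07 s.
Sum: 351.78 + 3401.07 = 3752.85 s → 62.5 minutes.

62.5 minutes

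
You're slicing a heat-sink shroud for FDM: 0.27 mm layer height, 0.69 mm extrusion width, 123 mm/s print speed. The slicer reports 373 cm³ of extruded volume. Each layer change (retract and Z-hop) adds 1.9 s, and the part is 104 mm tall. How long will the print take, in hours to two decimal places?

4.73 hours

Line area = 0.27 × 0.69, so 0.1863 mm².
Path length: 373000 mm³ / 0.1863 mm² → 2002147.1 mm.
Extrusion time = 2002147.1 / 123, so 16277.6 s.
Number of layers: 104 / 0.27 → 386 (rounded up).
Layer-change overhead = 386 × 1.9 = 733.4 s.
Total = 16277.6 + 733.4 = 17011 s = 4.73 hours.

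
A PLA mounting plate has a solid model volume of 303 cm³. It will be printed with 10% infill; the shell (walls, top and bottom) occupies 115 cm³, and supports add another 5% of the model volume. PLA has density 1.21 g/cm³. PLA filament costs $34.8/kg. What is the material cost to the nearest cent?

$6.27

Interior volume: 303 − 115 → 188 cm³.
Infill deposited = 0.10 × 188 = 18.8 cm³.
Support = 0.05 × 303 = 15.15 cm³.
Total printed volume: 115 + 18.8 + 15.15 → 148.95 cm³.
Mass: 148.95 × 1.21 → 180.2295 g.
Cost = 180.2295 g / 1000 × $34.8/kg = $6.27.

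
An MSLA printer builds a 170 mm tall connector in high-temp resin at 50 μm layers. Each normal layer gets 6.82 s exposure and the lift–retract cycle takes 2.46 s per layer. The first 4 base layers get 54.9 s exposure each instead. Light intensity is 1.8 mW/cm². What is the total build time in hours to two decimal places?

Number of layers: 170 / 0.05 → 3400 (rounded up).
Base layers = 4 × (54.9 + 2.46), so 229.44 s.
Remaining layers = 3396 × (6.82 + 2.46) = 31514.88 s.
Total = 229.44 + 31514.88 = 31744.32 s = 8.82 hours.

8.82 hours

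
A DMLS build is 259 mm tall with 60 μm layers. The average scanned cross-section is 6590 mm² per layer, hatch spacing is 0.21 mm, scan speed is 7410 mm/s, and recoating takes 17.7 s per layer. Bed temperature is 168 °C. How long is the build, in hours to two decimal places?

Number of layers: 259 / 0.06 → 4317 (rounded up).
Hatch length per layer = 6590 / 0.21, so 31381 mm.
Laser time per layer = 31381 / 7410, so 4.235 s.
Time per layer = 4.235 + 17.7 = 21.935 s.
Total: 4317 × 21.935 s = 94693.395 s → 26.30 hours.

26.30 hours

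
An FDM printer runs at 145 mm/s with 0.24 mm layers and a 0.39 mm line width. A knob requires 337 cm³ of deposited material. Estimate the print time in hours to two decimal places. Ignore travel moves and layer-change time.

6.90 hours

Extrusion cross-section: 0.24 × 0.39 → 0.0936 mm².
Toolpath length = 337 cm³ / 0.0936 mm² = 337000 / 0.0936 = 3600427.4 mm.
Extrusion time: 3600427.4 / 145 → 24830.5 s.
Converting: 24830.5 s = 6.90 hours.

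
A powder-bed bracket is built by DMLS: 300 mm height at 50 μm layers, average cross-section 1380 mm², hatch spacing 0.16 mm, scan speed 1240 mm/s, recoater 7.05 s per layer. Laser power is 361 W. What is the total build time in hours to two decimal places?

Layers = ⌈300/0.05⌉ = 6000.
Per-layer scan distance = 1380 / 0.16, so 8625 mm.
Laser time per layer = 8625 / 1240, so 6.9556 s.
Time per layer: 6.9556 + 7.05 → 14.0056 s.
Build time = 6000 × 14.0056 = 84033.6 s = 23.34 hours.

23.34 hours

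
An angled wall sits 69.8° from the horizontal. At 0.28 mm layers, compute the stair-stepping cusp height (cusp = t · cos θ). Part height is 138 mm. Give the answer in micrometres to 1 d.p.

cos(69.8°) = 0.3453, so cusp = 0.28 × 0.3453 = 0.096684 mm → 96.7 μm.

96.7 μm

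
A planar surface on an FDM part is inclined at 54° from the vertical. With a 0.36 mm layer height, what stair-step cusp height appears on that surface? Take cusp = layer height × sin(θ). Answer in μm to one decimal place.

sin(54°) = 0.8090, so cusp = 0.36 × 0.8090 = 0.29124 mm → 291.2 μm.

291.2 μm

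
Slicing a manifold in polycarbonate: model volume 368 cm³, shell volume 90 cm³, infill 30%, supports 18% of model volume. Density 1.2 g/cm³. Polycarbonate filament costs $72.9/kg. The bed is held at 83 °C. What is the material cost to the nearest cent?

Interior volume: 368 − 90 → 278 cm³.
Deposited infill = 0.30 × 278, so 83.4 cm³.
Support: 0.18 × 368 → 66.24 cm³.
Total extruded = 90 + 83.4 + 66.24, so 239.64 cm³.
Mass = 239.64 × 1.2, so 287.568 g.
At $72.9/kg: 287.568/1000 × 72.9 = $20.96.

$20.96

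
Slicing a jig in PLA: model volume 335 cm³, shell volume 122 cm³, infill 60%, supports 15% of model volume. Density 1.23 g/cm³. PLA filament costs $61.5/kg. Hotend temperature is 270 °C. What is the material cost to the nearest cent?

$22.70

Volume inside the shell = 335 − 122 = 213 cm³.
Deposited infill = 0.60 × 213 = 127.8 cm³.
Support = 0.15 × 335, so 50.25 cm³.
Total printed volume: 122 + 127.8 + 50.25 → 300.05 cm³.
Mass = 300.05 × 1.23 = 369.0615 g.
Cost = 369.0615 g / 1000 × $61.5/kg = $22.70.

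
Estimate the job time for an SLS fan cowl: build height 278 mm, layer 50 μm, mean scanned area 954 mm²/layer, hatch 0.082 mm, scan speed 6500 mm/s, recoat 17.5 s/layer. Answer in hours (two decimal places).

Number of layers: 278 / 0.05 → 5560 (rounded up).
Scan path per layer: 954 / 0.082 → 11634.1 mm.
Laser time per layer = 11634.1 / 6500 = 1.7899 s.
Per-layer time = 1.7899 + 17.5, so 19.2899 s.
Build time = 5560 × 19.2899 = 107251.844 s = 29.79 hours.

29.79 hours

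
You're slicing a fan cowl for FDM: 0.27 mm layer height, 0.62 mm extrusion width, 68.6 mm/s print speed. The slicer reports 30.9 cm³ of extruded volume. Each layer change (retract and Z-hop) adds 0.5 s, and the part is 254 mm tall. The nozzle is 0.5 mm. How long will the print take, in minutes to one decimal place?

52.7 minutes

Extrusion cross-section: 0.27 × 0.62 → 0.1674 mm².
Total extruded path = 30900/0.1674 = 184587.8 mm.
Time extruding = 184587.8 / 68.6, so 2690.8 s.
Layers = ⌈254/0.27⌉ = 941.
Z-hop total = 941 × 0.5 = 470.5 s.
Altogether 2690.8 + 470.5 = 3161.3 s, i.e. 52.7 minutes.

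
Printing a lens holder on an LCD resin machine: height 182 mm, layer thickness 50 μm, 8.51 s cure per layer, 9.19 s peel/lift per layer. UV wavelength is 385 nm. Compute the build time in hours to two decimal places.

Layer count = ceil(182 / 0.05) = 3640.
Each layer takes = 8.51 + 9.19 = 17.7 s.
Total = 3640 × 17.7 = 64428 s = 17.90 hours.

17.90 hours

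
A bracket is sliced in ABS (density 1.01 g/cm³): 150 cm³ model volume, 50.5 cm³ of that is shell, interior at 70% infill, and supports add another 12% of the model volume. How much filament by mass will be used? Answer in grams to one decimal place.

139.5 g

Interior volume = 150 − 50.5 = 99.5 cm³.
Infill volume = 0.70 × 99.5 = 69.65 cm³.
Support: 0.12 × 150 → 18 cm³.
Deposited volume = 50.5 + 69.65 + 18 = 138.15 cm³.
Mass: 138.15 × 1.01 → 139.5315 g.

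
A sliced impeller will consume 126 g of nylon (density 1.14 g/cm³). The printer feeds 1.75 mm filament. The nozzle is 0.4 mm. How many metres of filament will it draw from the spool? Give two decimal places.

Extruded volume: 126/1.14 = 110.5263 cm³ (110526.3 mm³).
Filament cross-section = π × (1.75/2)² = 2.4053 mm².
Length = 110526.3 / 2.4053 = 45951.15 mm = 45.95 m.

45.95 m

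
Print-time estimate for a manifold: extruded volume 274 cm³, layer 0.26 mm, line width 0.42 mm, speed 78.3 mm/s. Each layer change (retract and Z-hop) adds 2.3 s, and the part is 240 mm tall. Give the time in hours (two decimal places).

9.49 hours

Bead cross-section = 0.26 × 0.42, so 0.1092 mm².
Total extruded path = 274000/0.1092 = 2509157.5 mm.
Extrusion time: 2509157.5 / 78.3 → 32045.4 s.
Layer count = ceil(240 / 0.26) = 924.
Z-hop total = 924 × 2.3 = 2125.2 s.
Total = 32045.4 + 2125.2 = 34170.6 s = 9.49 hours.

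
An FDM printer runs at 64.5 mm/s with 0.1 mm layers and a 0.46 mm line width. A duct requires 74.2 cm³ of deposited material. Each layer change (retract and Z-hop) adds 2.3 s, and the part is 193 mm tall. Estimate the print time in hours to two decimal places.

Line area = 0.1 × 0.46 = 0.046 mm².
Toolpath length = 74.2 cm³ / 0.046 mm² = 74200 / 0.046 = 1613043.5 mm.
Extrusion time = 1613043.5 / 64.5, so 25008.4 s.
Number of layers: 193 / 0.1 → 1930 (rounded up).
Non-print overhead = 1930 × 2.3 = 4439 s.
Total = 25008.4 + 4439 = 29447.4 s = 8.18 hours.

8.18 hours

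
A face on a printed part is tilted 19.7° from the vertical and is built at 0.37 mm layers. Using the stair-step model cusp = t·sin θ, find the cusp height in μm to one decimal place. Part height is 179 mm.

sin(19.7°) = 0.3371, so cusp = 0.37 × 0.3371 = 0.124727 mm → 124.7 μm.

124.7 μm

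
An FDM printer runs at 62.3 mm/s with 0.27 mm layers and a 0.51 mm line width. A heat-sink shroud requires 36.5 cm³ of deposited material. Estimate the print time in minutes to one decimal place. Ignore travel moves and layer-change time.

Line area: 0.27 × 0.51 → 0.1377 mm².
Total extruded path = 36500/0.1377 = 265069 mm.
Time extruding = 265069 / 62.3, so 4254.7 s.
4254.7 s = 70.9 minutes.

70.9 minutes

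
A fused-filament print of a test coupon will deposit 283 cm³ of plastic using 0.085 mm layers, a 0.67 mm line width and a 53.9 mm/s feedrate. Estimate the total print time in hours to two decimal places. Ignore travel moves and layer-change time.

25.61 hours

Line area = 0.085 × 0.67 = 0.05695 mm².
Path length: 283000 mm³ / 0.05695 mm² → 4969271.3 mm.
Print-move time = 4969271.3 / 53.9 = 92194.3 s.
92194.3 s = 25.61 hours.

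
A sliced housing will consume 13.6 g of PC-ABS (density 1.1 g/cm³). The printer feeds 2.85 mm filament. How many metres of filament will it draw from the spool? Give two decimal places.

1.94 m

Extruded volume: 13.6/1.1 = 12.3636 cm³ (12363.6 mm³).
A = π r² = π × 1.425² = 6.3794 mm².
L = V/A = 12363.6/6.3794 = 1938.05 mm → 1.94 m.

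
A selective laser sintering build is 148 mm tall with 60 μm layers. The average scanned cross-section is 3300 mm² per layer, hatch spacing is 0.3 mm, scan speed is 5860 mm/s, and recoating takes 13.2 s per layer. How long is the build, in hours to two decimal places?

Layer count = ceil(148 / 0.06) = 2467.
Per-layer scan distance: 3300 / 0.3 → 11000 mm.
Laser time per layer: 11000 / 5860 → 1.8771 s.
Layer cycle = 1.8771 + 13.2 = 15.0771 s.
2467 layers × 15.0771 s/layer = 37195.2057 s, i.e. 10.33 hours.

10.33 hours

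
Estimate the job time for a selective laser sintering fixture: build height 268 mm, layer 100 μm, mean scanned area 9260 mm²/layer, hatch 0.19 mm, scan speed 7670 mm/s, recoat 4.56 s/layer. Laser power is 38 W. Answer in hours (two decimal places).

Layer count = ceil(268 / 0.1) = 2680.
Per-layer scan distance = 9260 / 0.19 = 48736.8 mm.
Scan time per layer = 48736.8 / 7670 = 6.3542 s.
Layer cycle = 6.3542 + 4.56 = 10.9142 s.
Build time = 2680 × 10.9142 = 29250.056 s = 8.13 hours.

8.13 hours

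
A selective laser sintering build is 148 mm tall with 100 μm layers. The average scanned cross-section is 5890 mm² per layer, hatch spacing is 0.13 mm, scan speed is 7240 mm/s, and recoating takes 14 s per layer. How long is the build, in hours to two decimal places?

8.33 hours

Number of layers: 148 / 0.1 → 1480 (rounded up).
Hatch length per layer = 5890 / 0.13 = 45307.7 mm.
Scan time per layer = 45307.7 / 7240 = 6.258 s.
Per-layer time: 6.258 + 14 → 20.258 s.
1480 layers × 20.258 s/layer = 29981.84 s, i.e. 8.33 hours.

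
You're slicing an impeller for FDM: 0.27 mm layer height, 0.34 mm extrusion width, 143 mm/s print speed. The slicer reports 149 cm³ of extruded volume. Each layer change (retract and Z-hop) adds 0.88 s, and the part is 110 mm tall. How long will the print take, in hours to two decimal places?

Line area = 0.27 × 0.34 = 0.0918 mm².
Total extruded path = 149000/0.0918 = 1623093.7 mm.
Extrusion time: 1623093.7 / 143 → 11350.3 s.
Number of layers: 110 / 0.27 → 408 (rounded up).
Layer-change overhead: 408 × 0.88 → 359.04 s.
Altogether 11350.3 + 359.04 = 11709.34 s, i.e. 3.25 hours.

3.25 hours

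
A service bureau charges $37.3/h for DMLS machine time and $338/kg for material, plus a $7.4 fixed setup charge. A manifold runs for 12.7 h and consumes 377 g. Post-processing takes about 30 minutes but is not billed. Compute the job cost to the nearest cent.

Machine-time cost = 37.3 × 12.7, so $473.71.
Material charge = 338 × 377/1000 = $127.426.
Adding setup: 473.71 + 127.426 + 7.4 → 608.536 ≈ $608.54.

$608.54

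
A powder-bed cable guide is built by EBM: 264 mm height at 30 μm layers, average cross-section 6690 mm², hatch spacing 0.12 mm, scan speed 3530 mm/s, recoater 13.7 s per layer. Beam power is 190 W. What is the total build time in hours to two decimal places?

72.09 hours

Number of layers: 264 / 0.03 → 8800 (rounded up).
Hatch length per layer = 6690 / 0.12 = 55750 mm.
Scan time per layer: 55750 / 3530 → 15.7932 s.
Layer cycle = 15.7932 + 13.7, so 29.4932 s.
Total: 8800 × 29.4932 s = 259540.16 s → 72.09 hours.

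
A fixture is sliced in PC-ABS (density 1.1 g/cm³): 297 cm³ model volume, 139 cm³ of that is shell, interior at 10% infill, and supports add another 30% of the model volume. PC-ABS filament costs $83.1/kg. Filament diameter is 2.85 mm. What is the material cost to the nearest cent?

Volume inside the shell: 297 − 139 → 158 cm³.
Infill deposited = 0.10 × 158 = 15.8 cm³.
Support = 0.30 × 297, so 89.1 cm³.
Total printed volume: 139 + 15.8 + 89.1 → 243.9 cm³.
Mass: 243.9 × 1.1 → 268.29 g.
At $83.1/kg: 268.29/1000 × 83.1 = $22.29.

$22.29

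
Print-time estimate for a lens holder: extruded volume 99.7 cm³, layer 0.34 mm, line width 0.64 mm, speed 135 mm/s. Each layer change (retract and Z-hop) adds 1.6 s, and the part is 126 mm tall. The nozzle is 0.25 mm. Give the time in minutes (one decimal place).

Extrusion cross-section = 0.34 × 0.64, so 0.2176 mm².
Toolpath length = 99.7 cm³ / 0.2176 mm² = 99700 / 0.2176 = 458180.1 mm.
Extrusion time: 458180.1 / 135 → 3393.9 s.
Number of layers: 126 / 0.34 → 371 (rounded up).
Non-print overhead = 371 × 1.6, so 593.6 s.
Total = 3393.9 + 593.6 = 3987.5 s = 66.5 minutes.

66.5 minutes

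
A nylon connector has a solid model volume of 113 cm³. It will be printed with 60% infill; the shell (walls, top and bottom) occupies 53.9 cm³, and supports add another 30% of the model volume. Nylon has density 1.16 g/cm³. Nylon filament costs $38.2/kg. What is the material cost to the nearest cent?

Infill region: 113 − 53.9 → 59.1 cm³.
Deposited infill = 0.60 × 59.1, so 35.46 cm³.
Support = 0.30 × 113 = 33.9 cm³.
Deposited volume = 53.9 + 35.46 + 33.9, so 123.26 cm³.
Mass = 123.26 × 1.16, so 142.9816 g.
Cost = 142.9816 g / 1000 × $38.2/kg = $5.46.

$5.46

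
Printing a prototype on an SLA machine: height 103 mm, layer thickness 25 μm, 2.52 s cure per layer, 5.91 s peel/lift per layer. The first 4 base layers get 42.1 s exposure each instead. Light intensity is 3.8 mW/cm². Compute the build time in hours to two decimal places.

9.69 hours

Layer count = ceil(103 / 0.025) = 4120.
Burn-in layers = 4 × (42.1 + 5.91) = 192.04 s.
Normal layers: 4116 × (2.52 + 5.91) → 34697.88 s.
Sum: 192.04 + 34697.88 = 34889.92 s → 9.69 hours.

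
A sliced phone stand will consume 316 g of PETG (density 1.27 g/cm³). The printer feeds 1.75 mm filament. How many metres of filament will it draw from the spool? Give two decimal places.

Extruded volume: 316/1.27 = 248.8189 cm³ (248818.9 mm³).
Filament cross-section = π × (1.75/2)² = 2.4053 mm².
L = V/A = 248818.9/2.4053 = 103446.1 mm → 103.45 m.

103.45 m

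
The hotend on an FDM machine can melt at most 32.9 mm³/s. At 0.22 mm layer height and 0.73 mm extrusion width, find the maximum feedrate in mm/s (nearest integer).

205 mm/s

Extrusion cross-section = 0.22 × 0.73 = 0.1606 mm².
Max speed = 32.9 / 0.1606 = 204.86 ≈ 205 mm/s.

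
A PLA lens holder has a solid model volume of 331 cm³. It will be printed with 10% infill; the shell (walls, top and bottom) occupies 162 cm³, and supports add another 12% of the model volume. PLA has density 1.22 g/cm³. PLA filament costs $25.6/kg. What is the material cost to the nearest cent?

Interior volume: 331 − 162 → 169 cm³.
Deposited infill: 0.10 × 169 → 16.9 cm³.
Support = 0.12 × 331, so 39.72 cm³.
Total printed volume = 162 + 16.9 + 39.72, so 218.62 cm³.
Mass = 218.62 × 1.22, so 266.7164 g.
Cost = 266.7164 g / 1000 × $25.6/kg = $6.83.

$6.83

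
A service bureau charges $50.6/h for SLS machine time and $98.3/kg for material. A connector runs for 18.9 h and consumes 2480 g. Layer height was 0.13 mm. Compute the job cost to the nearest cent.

$1200.12

Machine cost = 50.6 × 18.9, so $956.34.
Feedstock cost = 98.3 × 2480/1000, so $243.784.
Job cost: 956.34 + 243.784 = 1200.124 ≈ $1200.12.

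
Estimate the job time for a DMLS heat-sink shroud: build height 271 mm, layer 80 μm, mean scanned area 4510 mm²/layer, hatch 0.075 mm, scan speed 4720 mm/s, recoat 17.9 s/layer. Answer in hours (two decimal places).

28.84 hours

Number of layers: 271 / 0.08 → 3388 (rounded up).
Scan path per layer: 4510 / 0.075 → 60133.3 mm.
Laser time per layer = 60133.3 / 4720, so 12.7401 s.
Time per layer = 12.7401 + 17.9 = 30.6401 s.
Build time = 3388 × 30.6401 = 103808.6588 s = 28.84 hours.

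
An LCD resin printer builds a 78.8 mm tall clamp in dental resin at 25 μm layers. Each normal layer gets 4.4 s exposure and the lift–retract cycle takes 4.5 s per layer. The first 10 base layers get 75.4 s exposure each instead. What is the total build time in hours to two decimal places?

7.99 hours

Layer count = ceil(78.8 / 0.025) = 3152.
Base layers = 10 × (75.4 + 4.5), so 799 s.
Remaining layers = 3142 × (4.4 + 4.5) = 27963.8 s.
Sum: 799 + 27963.8 = 28762.8 s → 7.99 hours.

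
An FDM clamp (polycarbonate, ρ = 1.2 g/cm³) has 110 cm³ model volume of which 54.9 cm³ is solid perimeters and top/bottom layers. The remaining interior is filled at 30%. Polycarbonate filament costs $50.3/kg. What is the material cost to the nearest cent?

$4.31

Interior volume = 110 − 54.9, so 55.1 cm³.
Deposited infill = 0.30 × 55.1 = 16.53 cm³.
Deposited volume = 54.9 + 16.53, so 71.43 cm³.
Mass = 71.43 × 1.2 = 85.716 g.
At $50.3/kg: 85.716/1000 × 50.3 = $4.31.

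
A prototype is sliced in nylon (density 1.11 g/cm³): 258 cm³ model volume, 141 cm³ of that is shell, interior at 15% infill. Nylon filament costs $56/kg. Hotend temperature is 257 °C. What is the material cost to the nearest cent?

$9.86

Infill region: 258 − 141 → 117 cm³.
Infill volume = 0.15 × 117 = 17.55 cm³.
Deposited volume: 141 + 17.55 → 158.55 cm³.
Mass: 158.55 × 1.11 → 175.9905 g.
At $56/kg: 175.9905/1000 × 56 = $9.86.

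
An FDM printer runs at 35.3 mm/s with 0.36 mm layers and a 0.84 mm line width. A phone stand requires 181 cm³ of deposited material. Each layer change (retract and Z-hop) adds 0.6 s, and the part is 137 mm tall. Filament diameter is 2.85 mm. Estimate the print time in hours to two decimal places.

Extrusion cross-section = 0.36 × 0.84, so 0.3024 mm².
Total extruded path = 181000/0.3024 = 598545 mm.
Time extruding: 598545 / 35.3 → 16955.9 s.
Number of layers: 137 / 0.36 → 381 (rounded up).
Z-hop total = 381 × 0.6 = 228.6 s.
Total = 16955.9 + 228.6 = 17184.5 s = 4.77 hours.

4.77 hours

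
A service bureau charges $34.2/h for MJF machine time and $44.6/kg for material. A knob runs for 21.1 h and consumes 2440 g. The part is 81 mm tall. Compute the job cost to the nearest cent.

Machine cost: 34.2 × 21.1 → $721.62.
Material charge = 44.6 × 2440/1000, so $108.824.
Total = 721.62 + 108.824 = 830.444 ≈ $830.44.

$830.44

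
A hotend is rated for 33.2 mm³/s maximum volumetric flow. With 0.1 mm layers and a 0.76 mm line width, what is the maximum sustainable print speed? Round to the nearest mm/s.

437 mm/s

Bead cross-section: 0.1 × 0.76 → 0.076 mm².
Max speed = 33.2 / 0.076 = 436.84 ≈ 437 mm/s.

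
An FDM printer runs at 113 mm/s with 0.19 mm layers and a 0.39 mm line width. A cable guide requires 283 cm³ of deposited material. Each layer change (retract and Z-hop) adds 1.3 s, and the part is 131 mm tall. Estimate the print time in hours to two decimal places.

9.64 hours

Bead cross-section = 0.19 × 0.39, so 0.0741 mm².
Path length: 283000 mm³ / 0.0741 mm² → 3819163.3 mm.
Extrusion time = 3819163.3 / 113, so 33797.9 s.
Number of layers: 131 / 0.19 → 690 (rounded up).
Z-hop total = 690 × 1.3, so 897 s.
Altogether 33797.9 + 897 = 34694.9 s, i.e. 9.64 hours.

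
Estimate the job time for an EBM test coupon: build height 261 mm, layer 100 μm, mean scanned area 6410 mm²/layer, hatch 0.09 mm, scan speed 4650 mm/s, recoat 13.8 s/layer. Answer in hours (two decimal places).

21.11 hours

Number of layers: 261 / 0.1 → 2610 (rounded up).
Hatch length per layer = 6410 / 0.09 = 71222.2 mm.
Beam time per layer = 71222.2 / 4650, so 15.3166 s.
Layer cycle = 15.3166 + 13.8, so 29.1166 s.
Total: 2610 × 29.1166 s = 75994.326 s → 21.11 hours.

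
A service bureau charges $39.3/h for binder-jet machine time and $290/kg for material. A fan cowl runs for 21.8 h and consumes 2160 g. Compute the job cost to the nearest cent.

$1483.14

Machine cost = 39.3 × 21.8 = $856.74.
Material cost = 290 × 2160/1000 = $626.40.
Total = 856.74 + 626.40 = $1483.14.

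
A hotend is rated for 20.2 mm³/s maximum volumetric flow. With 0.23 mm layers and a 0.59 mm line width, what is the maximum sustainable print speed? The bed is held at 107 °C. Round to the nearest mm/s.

149 mm/s

A = 0.23 × 0.59, so 0.1357 mm².
Max speed = 20.2 / 0.1357 = 148.86 ≈ 149 mm/s.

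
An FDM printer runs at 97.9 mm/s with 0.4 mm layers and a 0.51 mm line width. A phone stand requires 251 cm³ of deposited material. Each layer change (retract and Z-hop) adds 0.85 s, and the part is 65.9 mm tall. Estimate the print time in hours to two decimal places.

3.53 hours

Line area = 0.4 × 0.51 = 0.204 mm².
Total extruded path = 251000/0.204 = 1230392.2 mm.
Time extruding: 1230392.2 / 97.9 → 12567.8 s.
Layers = ⌈65.9/0.4⌉ = 165.
Z-hop total = 165 × 0.85 = 140.25 s.
Total = 12567.8 + 140.25 = 12708.05 s = 3.53 hours.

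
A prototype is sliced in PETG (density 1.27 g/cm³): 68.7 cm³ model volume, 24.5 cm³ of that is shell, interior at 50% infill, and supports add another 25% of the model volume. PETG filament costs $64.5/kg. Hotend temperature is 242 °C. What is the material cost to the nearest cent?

$5.22

Interior volume: 68.7 − 24.5 → 44.2 cm³.
Deposited infill = 0.50 × 44.2 = 22.1 cm³.
Support = 0.25 × 68.7 = 17.175 cm³.
Deposited volume: 24.5 + 22.1 + 17.175 → 63.775 cm³.
Mass = 63.775 × 1.27, so 80.99425 g.
Cost = 80.99425 g / 1000 × $64.5/kg = $5.22.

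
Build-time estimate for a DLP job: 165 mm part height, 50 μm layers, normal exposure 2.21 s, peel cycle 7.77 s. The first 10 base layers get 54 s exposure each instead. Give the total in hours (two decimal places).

Number of layers: 165 / 0.05 → 3300 (rounded up).
Burn-in layers = 10 × (54 + 7.77), so 617.7 s.
Remaining layers: 3290 × (2.21 + 7.77) → 32834.2 s.
Sum: 617.7 + 32834.2 = 33451.9 s → 9.29 hours.

9.29 hours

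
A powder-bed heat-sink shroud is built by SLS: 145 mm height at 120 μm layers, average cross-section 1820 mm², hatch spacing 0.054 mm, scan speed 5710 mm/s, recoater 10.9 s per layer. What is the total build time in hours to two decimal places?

Layer count = ceil(145 / 0.12) = 1209.
Hatch length per layer = 1820 / 0.054 = 33703.7 mm.
Scan time per layer = 33703.7 / 5710, so 5.9026 s.
Per-layer time: 5.9026 + 10.9 → 16.8026 s.
1209 layers × 16.8026 s/layer = 20314.3434 s, i.e. 5.64 hours.

5.64 hours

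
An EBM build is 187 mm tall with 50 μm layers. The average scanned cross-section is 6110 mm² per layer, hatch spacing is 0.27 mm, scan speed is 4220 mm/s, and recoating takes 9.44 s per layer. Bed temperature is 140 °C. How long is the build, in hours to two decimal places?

15.38 hours

Layer count = ceil(187 / 0.05) = 3740.
Hatch length per layer: 6110 / 0.27 → 22629.6 mm.
Per-layer scan time: 22629.6 / 4220 → 5.3625 s.
Time per layer = 5.3625 + 9.44 = 14.8025 s.
Total: 3740 × 14.8025 s = 55361.35 s → 15.38 hours.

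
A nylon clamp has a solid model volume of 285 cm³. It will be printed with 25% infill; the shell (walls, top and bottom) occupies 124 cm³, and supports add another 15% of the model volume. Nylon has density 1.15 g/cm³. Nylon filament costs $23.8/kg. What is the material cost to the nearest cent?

$5.67

Interior volume = 285 − 124, so 161 cm³.
Deposited infill = 0.25 × 161 = 40.25 cm³.
Support: 0.15 × 285 → 42.75 cm³.
Total printed volume = 124 + 40.25 + 42.75, so 207 cm³.
Mass = 207 × 1.15, so 238.05 g.
At $23.8/kg: 238.05/1000 × 23.8 = $5.67.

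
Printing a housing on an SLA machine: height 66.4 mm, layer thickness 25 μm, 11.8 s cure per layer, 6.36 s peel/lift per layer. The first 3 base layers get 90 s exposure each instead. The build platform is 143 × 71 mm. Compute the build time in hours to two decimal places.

13.46 hours

Layer count = ceil(66.4 / 0.025) = 2656.
Burn-in layers: 3 × (90 + 6.36) → 289.08 s.
Remaining layers = 2653 × (11.8 + 6.36), so 48178.48 s.
Total = 289.08 + 48178.48 = 48467.56 s = 13.46 hours.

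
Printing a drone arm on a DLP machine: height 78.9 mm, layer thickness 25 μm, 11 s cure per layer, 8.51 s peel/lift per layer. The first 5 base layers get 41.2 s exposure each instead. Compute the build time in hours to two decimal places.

Number of layers: 78.9 / 0.025 → 3156 (rounded up).
Bottom layers = 5 × (41.2 + 8.51), so 248.55 s.
Remaining layers: 3151 × (11 + 8.51) → 61476.01 s.
Total = 248.55 + 61476.01 = 61724.56 s = 17.15 hours.

17.15 hours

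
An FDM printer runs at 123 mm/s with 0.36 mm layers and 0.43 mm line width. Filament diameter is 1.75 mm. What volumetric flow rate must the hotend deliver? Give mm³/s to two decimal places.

Extrusion cross-section = 0.36 × 0.43 = 0.1548 mm².
Volumetric flow = 123 × 0.1548 = 19.04 mm³/s.

19.04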